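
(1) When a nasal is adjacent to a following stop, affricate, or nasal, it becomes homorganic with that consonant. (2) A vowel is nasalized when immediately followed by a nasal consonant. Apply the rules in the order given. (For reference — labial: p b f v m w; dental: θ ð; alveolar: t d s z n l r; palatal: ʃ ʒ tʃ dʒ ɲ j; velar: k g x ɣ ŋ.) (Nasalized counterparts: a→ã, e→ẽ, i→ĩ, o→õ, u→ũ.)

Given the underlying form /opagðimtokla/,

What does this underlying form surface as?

[opagðĩntokla]

Rule 1: /m/ before /t/ (alveolar) → [n]
After rule 1: opagðintokla
Rule 2: /i/ before nasal /n/ → [ĩ]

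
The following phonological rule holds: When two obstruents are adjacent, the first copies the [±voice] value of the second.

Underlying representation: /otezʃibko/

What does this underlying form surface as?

[otesʃipko]

/z/ before /ʃ/ (voiceless) → [s]
/b/ before /k/ (voiceless) → [p]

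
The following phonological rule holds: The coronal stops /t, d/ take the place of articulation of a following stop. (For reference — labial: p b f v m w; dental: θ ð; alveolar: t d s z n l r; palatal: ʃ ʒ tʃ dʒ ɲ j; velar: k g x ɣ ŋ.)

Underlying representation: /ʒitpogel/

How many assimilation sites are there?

1

/t/ before /p/ (labial) → [p]
1 segment changes.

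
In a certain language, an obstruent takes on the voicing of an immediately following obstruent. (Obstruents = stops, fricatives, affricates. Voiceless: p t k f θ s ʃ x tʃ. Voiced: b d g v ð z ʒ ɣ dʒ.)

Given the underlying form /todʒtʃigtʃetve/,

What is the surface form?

[totʃtʃiktʃedve]

/dʒ/ before /tʃ/ (voiceless) → [tʃ]
/g/ before /tʃ/ (voiceless) → [k]
/t/ before /v/ (voiced) → [d]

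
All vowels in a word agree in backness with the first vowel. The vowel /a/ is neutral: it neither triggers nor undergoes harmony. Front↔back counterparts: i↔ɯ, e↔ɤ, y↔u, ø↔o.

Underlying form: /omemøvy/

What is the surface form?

/e/ harmonizes with /o/ ([+back]) → [ɤ]
/ø/ harmonizes with /o/ ([+back]) → [o]
/y/ harmonizes with /o/ ([+back]) → [u]

[omɤmovu]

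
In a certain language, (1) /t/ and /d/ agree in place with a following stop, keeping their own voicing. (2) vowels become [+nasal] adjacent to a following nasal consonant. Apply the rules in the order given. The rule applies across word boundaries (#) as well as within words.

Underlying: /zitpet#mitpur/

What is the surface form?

[zippet#mippur]

Rule 1: /t/ before /p/ (labial) → [p]
Rule 1: /t/ before /p/ (labial) → [p]
After rule 1: zippet#mippur
Rule 2: no segment meets the rule's conditions; no change.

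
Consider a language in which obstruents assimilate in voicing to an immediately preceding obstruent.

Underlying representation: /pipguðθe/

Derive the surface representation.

[pipkuððe]

/g/ after /p/ (voiceless) → [k]
/θ/ after /ð/ (voiced) → [ð]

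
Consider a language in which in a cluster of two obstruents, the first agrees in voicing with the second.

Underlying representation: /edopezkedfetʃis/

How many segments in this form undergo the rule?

/z/ before /k/ (voiceless) → [s]
/d/ before /f/ (voiceless) → [t]
2 segments change.

2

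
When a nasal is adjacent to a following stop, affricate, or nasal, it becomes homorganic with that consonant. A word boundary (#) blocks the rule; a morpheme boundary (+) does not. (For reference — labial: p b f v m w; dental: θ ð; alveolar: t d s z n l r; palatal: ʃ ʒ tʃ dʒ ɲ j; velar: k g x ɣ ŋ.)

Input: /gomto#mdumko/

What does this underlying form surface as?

[gonto#nduŋko]

/m/ before /t/ (alveolar) → [n]
/m/ before /d/ (alveolar) → [n]
/m/ before /k/ (velar) → [ŋ]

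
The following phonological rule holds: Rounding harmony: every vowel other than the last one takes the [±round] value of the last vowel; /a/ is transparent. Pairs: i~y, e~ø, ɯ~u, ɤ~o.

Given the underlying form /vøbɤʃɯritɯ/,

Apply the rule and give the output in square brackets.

[vebɤʃɯritɯ]

/ø/ harmonizes with /ɯ/ ([-round]) → [e]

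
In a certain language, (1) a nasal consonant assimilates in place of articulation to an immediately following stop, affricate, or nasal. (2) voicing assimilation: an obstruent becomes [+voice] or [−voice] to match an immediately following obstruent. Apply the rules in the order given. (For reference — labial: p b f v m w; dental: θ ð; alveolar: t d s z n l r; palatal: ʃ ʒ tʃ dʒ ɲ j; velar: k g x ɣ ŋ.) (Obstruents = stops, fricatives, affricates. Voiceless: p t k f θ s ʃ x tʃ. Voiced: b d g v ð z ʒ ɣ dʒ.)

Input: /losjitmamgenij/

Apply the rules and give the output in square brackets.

Rule 1: /m/ before /g/ (velar) → [ŋ]
After rule 1: losjitmaŋgenij
Rule 2: no segment meets the rule's conditions; no change.

[losjitmaŋgenij]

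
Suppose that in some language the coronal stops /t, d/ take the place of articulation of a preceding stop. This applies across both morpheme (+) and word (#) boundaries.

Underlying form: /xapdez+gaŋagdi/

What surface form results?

[xapbez+gaŋaggi]

/d/ after /p/ (labial) → [b]
/d/ after /g/ (velar) → [g]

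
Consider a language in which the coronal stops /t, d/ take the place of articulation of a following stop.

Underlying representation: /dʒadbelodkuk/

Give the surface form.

[dʒabbelogkuk]

/d/ before /b/ (labial) → [b]
/d/ before /k/ (velar) → [g]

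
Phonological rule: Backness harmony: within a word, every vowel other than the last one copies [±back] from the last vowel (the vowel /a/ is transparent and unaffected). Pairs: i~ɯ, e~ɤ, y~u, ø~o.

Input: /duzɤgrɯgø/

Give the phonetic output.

/u/ harmonizes with /ø/ ([-back]) → [y]
/ɤ/ harmonizes with /ø/ ([-back]) → [e]
/ɯ/ harmonizes with /ø/ ([-back]) → [i]

[dyzegrigø]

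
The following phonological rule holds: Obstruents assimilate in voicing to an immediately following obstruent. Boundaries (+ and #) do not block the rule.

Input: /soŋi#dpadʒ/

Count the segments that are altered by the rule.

/d/ before /p/ (voiceless) → [t]
1 segment changes.

1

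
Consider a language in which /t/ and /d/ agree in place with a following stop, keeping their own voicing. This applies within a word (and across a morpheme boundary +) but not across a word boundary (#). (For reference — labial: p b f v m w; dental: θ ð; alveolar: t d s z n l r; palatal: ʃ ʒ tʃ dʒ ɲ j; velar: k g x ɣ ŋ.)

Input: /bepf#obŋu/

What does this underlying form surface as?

no segment meets the rule's conditions; no change.

[bepf#obŋu]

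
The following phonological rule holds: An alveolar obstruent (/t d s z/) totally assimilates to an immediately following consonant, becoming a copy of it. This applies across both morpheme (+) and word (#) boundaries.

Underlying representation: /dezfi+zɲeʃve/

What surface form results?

[deffi+ɲɲeʃve]

/z/ before /f/ → [f] (total assimilation)
/z/ before /ɲ/ → [ɲ] (total assimilation)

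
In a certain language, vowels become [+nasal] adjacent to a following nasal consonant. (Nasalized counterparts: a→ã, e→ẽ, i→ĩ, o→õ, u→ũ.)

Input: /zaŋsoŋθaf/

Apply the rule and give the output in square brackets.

[zãŋsõŋθaf]

/a/ before nasal /ŋ/ → [ã]
/o/ before nasal /ŋ/ → [õ]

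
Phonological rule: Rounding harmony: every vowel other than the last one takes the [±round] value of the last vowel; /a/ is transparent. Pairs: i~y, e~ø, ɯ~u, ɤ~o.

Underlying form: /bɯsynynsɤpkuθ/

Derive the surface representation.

[busynynsopkuθ]

/ɯ/ harmonizes with /u/ ([+round]) → [u]
/ɤ/ harmonizes with /u/ ([+round]) → [o]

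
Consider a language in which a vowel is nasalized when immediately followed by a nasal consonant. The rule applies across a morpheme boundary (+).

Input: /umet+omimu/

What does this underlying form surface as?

[ũmet+õmĩmu]

/u/ before nasal /m/ → [ũ]
/o/ before nasal /m/ → [õ]
/i/ before nasal /m/ → [ĩ]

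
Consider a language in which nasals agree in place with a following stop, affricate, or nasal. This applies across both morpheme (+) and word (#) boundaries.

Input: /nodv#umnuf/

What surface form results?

[nodv#unnuf]

/m/ before /n/ (alveolar) → [n]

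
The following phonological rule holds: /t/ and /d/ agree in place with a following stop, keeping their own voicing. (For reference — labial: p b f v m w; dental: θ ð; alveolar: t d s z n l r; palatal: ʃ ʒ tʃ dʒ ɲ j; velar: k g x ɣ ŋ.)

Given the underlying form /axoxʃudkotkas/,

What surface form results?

[axoxʃugkokkas]

/d/ before /k/ (velar) → [g]
/t/ before /k/ (velar) → [k]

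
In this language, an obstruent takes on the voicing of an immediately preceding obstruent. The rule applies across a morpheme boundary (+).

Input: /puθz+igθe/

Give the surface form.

/z/ after /θ/ (voiceless) → [s]
/θ/ after /g/ (voiced) → [ð]

[puθs+igðe]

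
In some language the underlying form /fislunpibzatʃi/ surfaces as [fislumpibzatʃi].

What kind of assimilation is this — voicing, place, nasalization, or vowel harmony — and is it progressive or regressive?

place assimilation, regressive

/n/→[m].
Each target copies a feature from the following segment, so the direction is regressive.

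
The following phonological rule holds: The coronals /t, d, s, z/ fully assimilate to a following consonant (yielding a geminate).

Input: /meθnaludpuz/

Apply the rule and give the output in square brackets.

/d/ before /p/ → [p] (total assimilation)

[meθnaluppuz]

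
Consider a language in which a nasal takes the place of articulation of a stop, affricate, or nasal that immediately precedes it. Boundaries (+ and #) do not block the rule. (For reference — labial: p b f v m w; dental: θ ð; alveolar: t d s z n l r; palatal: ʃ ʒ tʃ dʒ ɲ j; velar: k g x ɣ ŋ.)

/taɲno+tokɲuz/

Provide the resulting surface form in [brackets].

/n/ after /ɲ/ (palatal) → [ɲ]
/ɲ/ after /k/ (velar) → [ŋ]

[taɲɲo+tokŋuz]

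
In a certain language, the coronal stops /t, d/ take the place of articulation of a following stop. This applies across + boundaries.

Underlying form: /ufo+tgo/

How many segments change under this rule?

1

/t/ before /g/ (velar) → [k]
1 segment changes.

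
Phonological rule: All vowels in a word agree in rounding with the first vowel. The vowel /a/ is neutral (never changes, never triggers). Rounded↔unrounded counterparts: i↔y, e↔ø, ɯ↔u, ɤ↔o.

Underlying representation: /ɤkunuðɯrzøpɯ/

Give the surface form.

/u/ harmonizes with /ɤ/ ([-round]) → [ɯ]
/u/ harmonizes with /ɤ/ ([-round]) → [ɯ]
/ø/ harmonizes with /ɤ/ ([-round]) → [e]

[ɤkɯnɯðɯrzepɯ]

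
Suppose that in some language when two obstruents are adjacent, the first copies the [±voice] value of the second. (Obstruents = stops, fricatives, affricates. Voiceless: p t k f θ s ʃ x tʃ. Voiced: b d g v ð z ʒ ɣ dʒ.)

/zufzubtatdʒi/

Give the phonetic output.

[zuvzuptaddʒi]

/f/ before /z/ (voiced) → [v]
/b/ before /t/ (voiceless) → [p]
/t/ before /dʒ/ (voiced) → [d]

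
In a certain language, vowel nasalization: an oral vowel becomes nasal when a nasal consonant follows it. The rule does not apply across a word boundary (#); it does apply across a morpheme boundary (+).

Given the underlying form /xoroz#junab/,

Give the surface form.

/u/ before nasal /n/ → [ũ]

[xoroz#jũnab]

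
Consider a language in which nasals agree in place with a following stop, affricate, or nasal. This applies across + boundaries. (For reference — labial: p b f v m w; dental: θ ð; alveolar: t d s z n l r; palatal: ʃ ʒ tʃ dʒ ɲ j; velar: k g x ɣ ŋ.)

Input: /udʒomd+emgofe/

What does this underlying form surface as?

/m/ before /d/ (alveolar) → [n]
/m/ before /g/ (velar) → [ŋ]

[udʒond+eŋgofe]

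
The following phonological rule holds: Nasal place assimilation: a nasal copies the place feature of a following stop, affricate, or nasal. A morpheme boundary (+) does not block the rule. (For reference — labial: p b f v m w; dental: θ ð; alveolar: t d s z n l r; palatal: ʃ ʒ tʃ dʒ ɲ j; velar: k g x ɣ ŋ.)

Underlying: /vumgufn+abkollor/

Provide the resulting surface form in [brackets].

/m/ before /g/ (velar) → [ŋ]

[vuŋgufn+abkollor]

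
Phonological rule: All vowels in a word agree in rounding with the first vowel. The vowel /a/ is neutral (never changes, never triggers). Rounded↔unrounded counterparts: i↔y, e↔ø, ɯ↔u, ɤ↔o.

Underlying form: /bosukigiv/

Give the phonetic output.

[bosukygyv]

/i/ harmonizes with /o/ ([+round]) → [y]
/i/ harmonizes with /o/ ([+round]) → [y]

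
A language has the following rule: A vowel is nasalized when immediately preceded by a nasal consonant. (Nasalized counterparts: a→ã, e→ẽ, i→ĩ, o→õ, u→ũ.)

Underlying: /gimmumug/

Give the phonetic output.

/u/ after nasal /m/ → [ũ]
/u/ after nasal /m/ → [ũ]

[gimmũmũg]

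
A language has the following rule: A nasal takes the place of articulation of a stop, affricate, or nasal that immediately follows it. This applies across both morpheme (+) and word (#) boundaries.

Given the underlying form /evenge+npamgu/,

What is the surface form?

/n/ before /g/ (velar) → [ŋ]
/n/ before /p/ (labial) → [m]
/m/ before /g/ (velar) → [ŋ]

[eveŋge+mpaŋgu]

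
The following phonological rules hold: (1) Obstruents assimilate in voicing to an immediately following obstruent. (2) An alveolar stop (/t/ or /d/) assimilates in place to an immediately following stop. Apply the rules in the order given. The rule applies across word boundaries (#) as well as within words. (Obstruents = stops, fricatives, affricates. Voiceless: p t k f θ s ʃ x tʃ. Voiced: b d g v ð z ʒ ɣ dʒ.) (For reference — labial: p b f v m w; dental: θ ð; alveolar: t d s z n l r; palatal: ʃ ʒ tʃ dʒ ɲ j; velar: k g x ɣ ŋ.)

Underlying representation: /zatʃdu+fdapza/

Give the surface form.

Rule 1: /tʃ/ before /d/ (voiced) → [dʒ]
Rule 1: /f/ before /d/ (voiced) → [v]
Rule 1: /p/ before /z/ (voiced) → [b]
After rule 1: zadʒdu+vdabza
Rule 2: no segment meets the rule's conditions; no change.

[zadʒdu+vdabza]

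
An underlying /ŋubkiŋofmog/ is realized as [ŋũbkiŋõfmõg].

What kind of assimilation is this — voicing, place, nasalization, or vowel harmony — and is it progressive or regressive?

/u/→[ũ] /o/→[õ] /o/→[õ].
Each target copies a feature from the preceding segment, so the direction is progressive.

nasalization, progressive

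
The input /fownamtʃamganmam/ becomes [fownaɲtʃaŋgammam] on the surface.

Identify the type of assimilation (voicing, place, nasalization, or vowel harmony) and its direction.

place assimilation, regressive

/m/→[ɲ] /m/→[ŋ] /n/→[m].
Each target copies a feature from the following segment, so the direction is regressive.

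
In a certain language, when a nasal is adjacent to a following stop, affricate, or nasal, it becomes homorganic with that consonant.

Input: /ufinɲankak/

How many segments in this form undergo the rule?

2

/n/ before /ɲ/ (palatal) → [ɲ]
/n/ before /k/ (velar) → [ŋ]
2 segments change.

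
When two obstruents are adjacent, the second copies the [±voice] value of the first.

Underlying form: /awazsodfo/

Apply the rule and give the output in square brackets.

/s/ after /z/ (voiced) → [z]
/f/ after /d/ (voiced) → [v]

[awazzodvo]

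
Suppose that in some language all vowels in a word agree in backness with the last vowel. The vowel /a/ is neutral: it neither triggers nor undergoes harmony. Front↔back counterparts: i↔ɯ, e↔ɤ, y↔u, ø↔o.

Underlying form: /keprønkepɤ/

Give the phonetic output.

[kɤpronkɤpɤ]

/e/ harmonizes with /ɤ/ ([+back]) → [ɤ]
/ø/ harmonizes with /ɤ/ ([+back]) → [o]
/e/ harmonizes with /ɤ/ ([+back]) → [ɤ]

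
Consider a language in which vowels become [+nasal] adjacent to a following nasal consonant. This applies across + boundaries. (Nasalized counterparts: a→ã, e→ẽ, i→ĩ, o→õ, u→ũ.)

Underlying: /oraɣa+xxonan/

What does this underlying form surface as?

[oraɣa+xxõnãn]

/o/ before nasal /n/ → [õ]
/a/ before nasal /n/ → [ã]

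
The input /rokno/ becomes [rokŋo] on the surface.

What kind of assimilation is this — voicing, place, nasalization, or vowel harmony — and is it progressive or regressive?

place assimilation, progressive

/n/→[ŋ].
Each target copies a feature from the preceding segment, so the direction is progressive.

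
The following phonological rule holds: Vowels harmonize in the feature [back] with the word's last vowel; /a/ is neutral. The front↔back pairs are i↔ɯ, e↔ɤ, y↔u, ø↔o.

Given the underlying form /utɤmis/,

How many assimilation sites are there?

/u/ harmonizes with /i/ ([-back]) → [y]
/ɤ/ harmonizes with /i/ ([-back]) → [e]
2 segments change.

2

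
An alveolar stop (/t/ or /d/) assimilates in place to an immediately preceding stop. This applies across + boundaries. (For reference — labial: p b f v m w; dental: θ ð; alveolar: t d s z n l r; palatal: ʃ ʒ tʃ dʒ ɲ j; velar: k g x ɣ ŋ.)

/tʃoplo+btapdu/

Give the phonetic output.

[tʃoplo+bpapbu]

/t/ after /b/ (labial) → [p]
/d/ after /p/ (labial) → [b]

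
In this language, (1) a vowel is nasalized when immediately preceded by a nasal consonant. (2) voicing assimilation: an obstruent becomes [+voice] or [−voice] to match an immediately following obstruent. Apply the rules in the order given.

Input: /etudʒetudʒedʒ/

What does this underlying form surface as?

Rule 1: no segment meets the rule's conditions; no change.
After rule 1: etudʒetudʒedʒ
Rule 2: no segment meets the rule's conditions; no change.

[etudʒetudʒedʒ]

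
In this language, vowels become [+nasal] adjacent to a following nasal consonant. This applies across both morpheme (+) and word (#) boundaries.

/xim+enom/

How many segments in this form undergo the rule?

3

/i/ before nasal /m/ → [ĩ]
/e/ before nasal /n/ → [ẽ]
/o/ before nasal /m/ → [õ]
3 segments change.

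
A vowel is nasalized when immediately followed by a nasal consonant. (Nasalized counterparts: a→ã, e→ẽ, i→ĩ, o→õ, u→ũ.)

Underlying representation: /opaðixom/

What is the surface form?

/o/ before nasal /m/ → [õ]

[opaðixõm]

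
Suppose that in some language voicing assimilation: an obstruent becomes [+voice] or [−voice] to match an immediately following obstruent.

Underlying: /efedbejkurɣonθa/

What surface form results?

no segment meets the rule's conditions; no change.

[efedbejkurɣonθa]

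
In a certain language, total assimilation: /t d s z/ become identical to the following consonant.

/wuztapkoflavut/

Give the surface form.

[wuttapkoflavut]

/z/ before /t/ → [t] (total assimilation)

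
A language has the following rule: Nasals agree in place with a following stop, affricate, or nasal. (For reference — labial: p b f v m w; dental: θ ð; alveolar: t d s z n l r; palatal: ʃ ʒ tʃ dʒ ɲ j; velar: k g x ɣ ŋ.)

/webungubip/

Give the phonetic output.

/n/ before /g/ (velar) → [ŋ]

[webuŋgubip]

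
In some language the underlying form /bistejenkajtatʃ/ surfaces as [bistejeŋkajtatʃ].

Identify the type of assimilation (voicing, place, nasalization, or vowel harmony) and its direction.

/n/→[ŋ].
Each target copies a feature from the following segment, so the direction is regressive.

place assimilation, regressive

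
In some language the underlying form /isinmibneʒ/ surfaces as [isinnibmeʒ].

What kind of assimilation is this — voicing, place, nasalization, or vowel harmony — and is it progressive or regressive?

place assimilation, progressive

/m/→[n] /n/→[m].
Each target copies a feature from the preceding segment, so the direction is progressive.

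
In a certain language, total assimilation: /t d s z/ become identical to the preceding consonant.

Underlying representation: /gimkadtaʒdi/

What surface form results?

/t/ after /d/ → [d] (total assimilation)
/d/ after /ʒ/ → [ʒ] (total assimilation)

[gimkaddaʒʒi]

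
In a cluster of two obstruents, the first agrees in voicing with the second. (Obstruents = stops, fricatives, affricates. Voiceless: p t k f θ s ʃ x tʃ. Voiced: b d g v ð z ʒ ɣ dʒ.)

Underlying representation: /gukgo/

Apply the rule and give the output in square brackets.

[guggo]

/k/ before /g/ (voiced) → [g]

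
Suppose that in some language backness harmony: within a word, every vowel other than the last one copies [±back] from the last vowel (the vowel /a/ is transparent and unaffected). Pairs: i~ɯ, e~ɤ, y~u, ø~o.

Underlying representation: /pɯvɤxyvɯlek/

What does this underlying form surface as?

[pivexyvilek]

/ɯ/ harmonizes with /e/ ([-back]) → [i]
/ɤ/ harmonizes with /e/ ([-back]) → [e]
/ɯ/ harmonizes with /e/ ([-back]) → [i]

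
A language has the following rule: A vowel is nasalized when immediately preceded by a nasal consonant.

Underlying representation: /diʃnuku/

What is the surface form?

/u/ after nasal /n/ → [ũ]

[diʃnũku]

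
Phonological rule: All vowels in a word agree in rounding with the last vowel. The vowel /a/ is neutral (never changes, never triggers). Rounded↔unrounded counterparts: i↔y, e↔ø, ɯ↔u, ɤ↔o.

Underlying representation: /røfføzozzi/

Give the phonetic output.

/ø/ harmonizes with /i/ ([-round]) → [e]
/ø/ harmonizes with /i/ ([-round]) → [e]
/o/ harmonizes with /i/ ([-round]) → [ɤ]

[reffezɤzzi]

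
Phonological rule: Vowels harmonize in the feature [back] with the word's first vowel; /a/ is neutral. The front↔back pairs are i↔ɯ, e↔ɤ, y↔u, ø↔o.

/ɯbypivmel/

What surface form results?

[ɯbupɯvmɤl]

/y/ harmonizes with /ɯ/ ([+back]) → [u]
/i/ harmonizes with /ɯ/ ([+back]) → [ɯ]
/e/ harmonizes with /ɯ/ ([+back]) → [ɤ]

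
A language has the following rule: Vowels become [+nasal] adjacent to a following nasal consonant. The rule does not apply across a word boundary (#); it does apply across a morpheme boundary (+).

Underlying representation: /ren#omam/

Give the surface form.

/e/ before nasal /n/ → [ẽ]
/o/ before nasal /m/ → [õ]
/a/ before nasal /m/ → [ã]

[rẽn#õmãm]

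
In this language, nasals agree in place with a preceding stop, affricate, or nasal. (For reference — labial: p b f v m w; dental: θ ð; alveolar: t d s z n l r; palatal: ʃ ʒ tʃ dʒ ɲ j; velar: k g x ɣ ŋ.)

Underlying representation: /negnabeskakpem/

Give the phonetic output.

[negŋabeskakpem]

/n/ after /g/ (velar) → [ŋ]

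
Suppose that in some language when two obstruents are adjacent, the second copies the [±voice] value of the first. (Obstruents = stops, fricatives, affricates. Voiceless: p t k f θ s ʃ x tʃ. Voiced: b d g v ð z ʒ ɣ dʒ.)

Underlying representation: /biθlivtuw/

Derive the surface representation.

[biθlivduw]

/t/ after /v/ (voiced) → [d]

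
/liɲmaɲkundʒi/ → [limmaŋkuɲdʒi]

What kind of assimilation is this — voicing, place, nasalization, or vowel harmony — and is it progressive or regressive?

/ɲ/→[m] /ɲ/→[ŋ] /n/→[ɲ].
Each target copies a feature from the following segment, so the direction is regressive.

place assimilation, regressive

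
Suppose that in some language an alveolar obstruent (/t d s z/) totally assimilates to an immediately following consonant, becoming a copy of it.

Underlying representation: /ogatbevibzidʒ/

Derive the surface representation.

/t/ before /b/ → [b] (total assimilation)

[ogabbevibzidʒ]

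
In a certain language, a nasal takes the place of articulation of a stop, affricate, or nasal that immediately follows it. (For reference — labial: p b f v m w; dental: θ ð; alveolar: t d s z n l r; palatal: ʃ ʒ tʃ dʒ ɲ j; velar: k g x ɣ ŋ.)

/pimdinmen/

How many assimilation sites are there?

/m/ before /d/ (alveolar) → [n]
/n/ before /m/ (labial) → [m]
2 segments change.

2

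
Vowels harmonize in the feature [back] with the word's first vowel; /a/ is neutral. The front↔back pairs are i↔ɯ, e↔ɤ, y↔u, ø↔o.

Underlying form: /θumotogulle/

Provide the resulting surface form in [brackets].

[θumotogullɤ]

/e/ harmonizes with /u/ ([+back]) → [ɤ]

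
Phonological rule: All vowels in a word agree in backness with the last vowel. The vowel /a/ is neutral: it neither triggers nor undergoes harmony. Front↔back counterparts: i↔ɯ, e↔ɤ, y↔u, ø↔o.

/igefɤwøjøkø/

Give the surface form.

/ɤ/ harmonizes with /ø/ ([-back]) → [e]

[igefewøjøkø]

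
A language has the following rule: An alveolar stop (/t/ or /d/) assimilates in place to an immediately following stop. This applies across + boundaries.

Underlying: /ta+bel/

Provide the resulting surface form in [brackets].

[ta+bel]

no segment meets the rule's conditions; no change.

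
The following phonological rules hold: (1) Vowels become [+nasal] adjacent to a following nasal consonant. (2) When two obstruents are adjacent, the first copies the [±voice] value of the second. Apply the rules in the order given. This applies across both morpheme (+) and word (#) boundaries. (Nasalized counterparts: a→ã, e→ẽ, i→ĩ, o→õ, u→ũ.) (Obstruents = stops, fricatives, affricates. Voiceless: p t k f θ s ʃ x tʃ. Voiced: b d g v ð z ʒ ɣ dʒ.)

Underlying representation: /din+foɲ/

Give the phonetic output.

[dĩn+fõɲ]

Rule 1: /i/ before nasal /n/ → [ĩ]
Rule 1: /o/ before nasal /ɲ/ → [õ]
After rule 1: dĩn+fõɲ
Rule 2: no segment meets the rule's conditions; no change.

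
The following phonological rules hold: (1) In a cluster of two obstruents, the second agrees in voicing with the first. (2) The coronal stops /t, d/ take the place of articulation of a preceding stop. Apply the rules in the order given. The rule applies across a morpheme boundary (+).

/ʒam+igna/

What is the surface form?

Rule 1: no segment meets the rule's conditions; no change.
After rule 1: ʒam+igna
Rule 2: no segment meets the rule's conditions; no change.

[ʒam+igna]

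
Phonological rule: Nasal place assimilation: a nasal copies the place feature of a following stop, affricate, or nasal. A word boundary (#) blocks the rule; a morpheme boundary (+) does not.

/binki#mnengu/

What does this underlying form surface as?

/n/ before /k/ (velar) → [ŋ]
/m/ before /n/ (alveolar) → [n]
/n/ before /g/ (velar) → [ŋ]

[biŋki#nneŋgu]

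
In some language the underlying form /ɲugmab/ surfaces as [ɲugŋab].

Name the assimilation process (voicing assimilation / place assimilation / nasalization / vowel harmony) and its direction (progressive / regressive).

place assimilation, progressive

/m/→[ŋ].
Each target copies a feature from the preceding segment, so the direction is progressive.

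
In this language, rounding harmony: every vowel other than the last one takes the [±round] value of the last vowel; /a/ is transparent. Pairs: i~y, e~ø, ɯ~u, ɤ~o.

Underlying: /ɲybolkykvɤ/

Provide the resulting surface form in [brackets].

[ɲibɤlkikvɤ]

/y/ harmonizes with /ɤ/ ([-round]) → [i]
/o/ harmonizes with /ɤ/ ([-round]) → [ɤ]
/y/ harmonizes with /ɤ/ ([-round]) → [i]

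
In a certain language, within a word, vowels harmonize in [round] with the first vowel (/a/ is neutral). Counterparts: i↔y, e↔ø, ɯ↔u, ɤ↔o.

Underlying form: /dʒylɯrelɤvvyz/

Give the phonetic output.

[dʒylurølovvyz]

/ɯ/ harmonizes with /y/ ([+round]) → [u]
/e/ harmonizes with /y/ ([+round]) → [ø]
/ɤ/ harmonizes with /y/ ([+round]) → [o]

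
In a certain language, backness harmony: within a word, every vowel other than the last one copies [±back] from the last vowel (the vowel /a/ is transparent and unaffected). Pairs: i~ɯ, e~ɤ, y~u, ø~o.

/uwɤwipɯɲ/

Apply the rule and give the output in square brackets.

/i/ harmonizes with /ɯ/ ([+back]) → [ɯ]

[uwɤwɯpɯɲ]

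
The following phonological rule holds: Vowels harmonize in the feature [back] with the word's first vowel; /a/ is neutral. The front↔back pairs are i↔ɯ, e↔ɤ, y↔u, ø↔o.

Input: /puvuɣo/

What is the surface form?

no segment meets the rule's conditions; no change.

[puvuɣo]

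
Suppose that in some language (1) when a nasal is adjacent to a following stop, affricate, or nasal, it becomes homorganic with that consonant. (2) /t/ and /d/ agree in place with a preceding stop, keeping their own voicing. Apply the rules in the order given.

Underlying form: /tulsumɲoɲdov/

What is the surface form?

[tulsuɲɲondov]

Rule 1: /m/ before /ɲ/ (palatal) → [ɲ]
Rule 1: /ɲ/ before /d/ (alveolar) → [n]
After rule 1: tulsuɲɲondov
Rule 2: no segment meets the rule's conditions; no change.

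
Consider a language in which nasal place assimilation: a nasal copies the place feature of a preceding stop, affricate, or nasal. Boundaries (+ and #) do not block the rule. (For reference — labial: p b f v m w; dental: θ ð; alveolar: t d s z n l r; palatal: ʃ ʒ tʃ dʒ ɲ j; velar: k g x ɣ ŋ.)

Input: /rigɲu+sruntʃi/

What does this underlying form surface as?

/ɲ/ after /g/ (velar) → [ŋ]

[rigŋu+sruntʃi]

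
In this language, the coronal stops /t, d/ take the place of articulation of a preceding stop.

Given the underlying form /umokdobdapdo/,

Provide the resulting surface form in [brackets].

/d/ after /k/ (velar) → [g]
/d/ after /b/ (labial) → [b]
/d/ after /p/ (labial) → [b]

[umokgobbapbo]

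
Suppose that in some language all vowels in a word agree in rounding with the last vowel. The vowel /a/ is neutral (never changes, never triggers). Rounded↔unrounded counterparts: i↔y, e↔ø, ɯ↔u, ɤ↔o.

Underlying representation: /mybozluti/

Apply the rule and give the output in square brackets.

[mibɤzlɯti]

/y/ harmonizes with /i/ ([-round]) → [i]
/o/ harmonizes with /i/ ([-round]) → [ɤ]
/u/ harmonizes with /i/ ([-round]) → [ɯ]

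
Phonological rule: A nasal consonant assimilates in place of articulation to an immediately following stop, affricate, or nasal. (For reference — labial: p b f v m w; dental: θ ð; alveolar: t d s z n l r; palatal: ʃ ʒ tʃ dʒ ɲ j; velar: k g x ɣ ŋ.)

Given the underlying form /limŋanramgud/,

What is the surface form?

[liŋŋanraŋgud]

/m/ before /ŋ/ (velar) → [ŋ]
/m/ before /g/ (velar) → [ŋ]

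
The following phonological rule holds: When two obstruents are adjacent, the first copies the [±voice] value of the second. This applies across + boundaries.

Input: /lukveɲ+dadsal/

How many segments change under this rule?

2

/k/ before /v/ (voiced) → [g]
/d/ before /s/ (voiceless) → [t]
2 segments change.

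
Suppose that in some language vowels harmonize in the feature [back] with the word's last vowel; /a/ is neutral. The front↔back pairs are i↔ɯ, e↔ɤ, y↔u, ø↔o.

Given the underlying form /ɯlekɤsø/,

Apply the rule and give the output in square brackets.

[ilekesø]

/ɯ/ harmonizes with /ø/ ([-back]) → [i]
/ɤ/ harmonizes with /ø/ ([-back]) → [e]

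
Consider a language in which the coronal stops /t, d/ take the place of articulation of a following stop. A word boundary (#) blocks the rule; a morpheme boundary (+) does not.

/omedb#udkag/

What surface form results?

[omebb#ugkag]

/d/ before /b/ (labial) → [b]
/d/ before /k/ (velar) → [g]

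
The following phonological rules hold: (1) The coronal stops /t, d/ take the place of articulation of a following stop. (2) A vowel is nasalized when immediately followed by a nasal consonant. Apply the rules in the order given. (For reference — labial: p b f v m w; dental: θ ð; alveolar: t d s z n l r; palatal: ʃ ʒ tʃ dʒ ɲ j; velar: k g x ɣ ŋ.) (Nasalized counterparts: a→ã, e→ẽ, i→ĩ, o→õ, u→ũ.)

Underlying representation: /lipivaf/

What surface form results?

Rule 1: no segment meets the rule's conditions; no change.
After rule 1: lipivaf
Rule 2: no segment meets the rule's conditions; no change.

[lipivaf]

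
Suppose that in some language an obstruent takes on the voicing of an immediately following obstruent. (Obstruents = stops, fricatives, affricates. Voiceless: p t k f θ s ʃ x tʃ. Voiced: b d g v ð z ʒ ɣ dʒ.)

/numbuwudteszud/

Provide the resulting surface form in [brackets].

[numbuwuttezzud]

/d/ before /t/ (voiceless) → [t]
/s/ before /z/ (voiced) → [z]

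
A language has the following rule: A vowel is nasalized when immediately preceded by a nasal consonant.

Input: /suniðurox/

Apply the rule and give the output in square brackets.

/i/ after nasal /n/ → [ĩ]

[sunĩðurox]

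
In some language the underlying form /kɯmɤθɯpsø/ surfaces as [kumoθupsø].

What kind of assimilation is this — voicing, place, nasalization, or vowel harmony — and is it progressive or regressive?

vowel harmony, regressive

/ɯ/→[u] /ɤ/→[o] /ɯ/→[u].
Vowels agree with the last vowel, so the harmony is regressive.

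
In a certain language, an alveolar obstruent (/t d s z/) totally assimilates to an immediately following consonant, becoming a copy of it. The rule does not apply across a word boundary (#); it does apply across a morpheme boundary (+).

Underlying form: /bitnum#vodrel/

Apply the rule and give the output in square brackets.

/t/ before /n/ → [n] (total assimilation)
/d/ before /r/ → [r] (total assimilation)

[binnum#vorrel]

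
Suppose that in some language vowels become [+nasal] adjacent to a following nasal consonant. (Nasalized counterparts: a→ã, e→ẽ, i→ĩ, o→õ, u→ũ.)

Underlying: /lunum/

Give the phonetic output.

[lũnũm]

/u/ before nasal /n/ → [ũ]
/u/ before nasal /m/ → [ũ]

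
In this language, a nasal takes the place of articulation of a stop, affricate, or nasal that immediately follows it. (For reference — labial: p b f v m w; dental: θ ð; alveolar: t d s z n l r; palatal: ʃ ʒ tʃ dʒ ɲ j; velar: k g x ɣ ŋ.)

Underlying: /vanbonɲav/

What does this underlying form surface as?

/n/ before /b/ (labial) → [m]
/n/ before /ɲ/ (palatal) → [ɲ]

[vamboɲɲav]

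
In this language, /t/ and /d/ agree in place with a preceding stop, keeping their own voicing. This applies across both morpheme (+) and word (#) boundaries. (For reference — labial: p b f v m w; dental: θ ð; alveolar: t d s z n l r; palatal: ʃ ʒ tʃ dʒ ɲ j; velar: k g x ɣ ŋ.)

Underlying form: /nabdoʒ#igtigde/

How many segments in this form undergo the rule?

3

/d/ after /b/ (labial) → [b]
/t/ after /g/ (velar) → [k]
/d/ after /g/ (velar) → [g]
3 segments change.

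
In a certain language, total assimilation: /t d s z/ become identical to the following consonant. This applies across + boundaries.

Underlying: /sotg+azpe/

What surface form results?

/t/ before /g/ → [g] (total assimilation)
/z/ before /p/ → [p] (total assimilation)

[sogg+appe]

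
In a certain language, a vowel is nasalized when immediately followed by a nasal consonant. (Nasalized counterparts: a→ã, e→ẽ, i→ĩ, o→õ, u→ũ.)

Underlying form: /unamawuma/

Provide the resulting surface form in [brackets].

[ũnãmawũma]

/u/ before nasal /n/ → [ũ]
/a/ before nasal /m/ → [ã]
/u/ before nasal /m/ → [ũ]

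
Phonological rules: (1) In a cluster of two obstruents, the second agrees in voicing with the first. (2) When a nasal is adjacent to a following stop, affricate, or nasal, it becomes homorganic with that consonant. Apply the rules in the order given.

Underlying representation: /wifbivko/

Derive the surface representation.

[wifpivgo]

Rule 1: /b/ after /f/ (voiceless) → [p]
Rule 1: /k/ after /v/ (voiced) → [g]
After rule 1: wifpivgo
Rule 2: no segment meets the rule's conditions; no change.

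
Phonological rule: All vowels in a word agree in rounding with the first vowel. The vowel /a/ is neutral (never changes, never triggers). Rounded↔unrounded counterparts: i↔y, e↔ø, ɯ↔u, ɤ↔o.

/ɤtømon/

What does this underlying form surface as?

/ø/ harmonizes with /ɤ/ ([-round]) → [e]
/o/ harmonizes with /ɤ/ ([-round]) → [ɤ]

[ɤtemɤn]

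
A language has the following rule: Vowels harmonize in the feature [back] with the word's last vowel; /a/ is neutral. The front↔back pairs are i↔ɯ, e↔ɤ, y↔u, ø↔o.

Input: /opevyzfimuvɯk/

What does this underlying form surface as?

/e/ harmonizes with /ɯ/ ([+back]) → [ɤ]
/y/ harmonizes with /ɯ/ ([+back]) → [u]
/i/ harmonizes with /ɯ/ ([+back]) → [ɯ]

[opɤvuzfɯmuvɯk]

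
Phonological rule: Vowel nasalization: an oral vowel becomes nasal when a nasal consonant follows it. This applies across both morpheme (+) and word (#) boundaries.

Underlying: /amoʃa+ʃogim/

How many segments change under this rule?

2

/a/ before nasal /m/ → [ã]
/i/ before nasal /m/ → [ĩ]
2 segments change.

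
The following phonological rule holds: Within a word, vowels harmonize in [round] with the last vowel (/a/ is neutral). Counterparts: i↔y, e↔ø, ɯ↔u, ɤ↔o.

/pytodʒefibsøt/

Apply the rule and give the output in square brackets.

[pytodʒøfybsøt]

/e/ harmonizes with /ø/ ([+round]) → [ø]
/i/ harmonizes with /ø/ ([+round]) → [y]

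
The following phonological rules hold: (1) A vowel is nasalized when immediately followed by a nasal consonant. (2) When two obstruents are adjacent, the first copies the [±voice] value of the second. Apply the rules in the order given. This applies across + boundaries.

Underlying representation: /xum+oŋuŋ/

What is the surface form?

Rule 1: /u/ before nasal /m/ → [ũ]
Rule 1: /o/ before nasal /ŋ/ → [õ]
Rule 1: /u/ before nasal /ŋ/ → [ũ]
After rule 1: xũm+õŋũŋ
Rule 2: no segment meets the rule's conditions; no change.

[xũm+õŋũŋ]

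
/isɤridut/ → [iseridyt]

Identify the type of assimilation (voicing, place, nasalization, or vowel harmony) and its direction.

vowel harmony, progressive

/ɤ/→[e] /u/→[y].
Vowels agree with the first vowel, so the harmony is progressive.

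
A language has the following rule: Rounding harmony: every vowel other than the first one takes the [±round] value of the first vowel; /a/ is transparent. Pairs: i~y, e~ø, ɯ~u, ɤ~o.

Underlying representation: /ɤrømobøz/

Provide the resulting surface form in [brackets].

[ɤremɤbez]

/ø/ harmonizes with /ɤ/ ([-round]) → [e]
/o/ harmonizes with /ɤ/ ([-round]) → [ɤ]
/ø/ harmonizes with /ɤ/ ([-round]) → [e]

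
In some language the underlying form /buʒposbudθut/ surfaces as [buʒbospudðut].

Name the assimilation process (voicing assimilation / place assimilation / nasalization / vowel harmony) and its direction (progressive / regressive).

voicing assimilation, progressive

/p/→[b] /b/→[p] /θ/→[ð].
Each target copies a feature from the preceding segment, so the direction is progressive.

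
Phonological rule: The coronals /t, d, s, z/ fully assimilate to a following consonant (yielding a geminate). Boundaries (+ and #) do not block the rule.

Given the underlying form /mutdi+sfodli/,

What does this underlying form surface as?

/t/ before /d/ → [d] (total assimilation)
/s/ before /f/ → [f] (total assimilation)
/d/ before /l/ → [l] (total assimilation)

[muddi+ffolli]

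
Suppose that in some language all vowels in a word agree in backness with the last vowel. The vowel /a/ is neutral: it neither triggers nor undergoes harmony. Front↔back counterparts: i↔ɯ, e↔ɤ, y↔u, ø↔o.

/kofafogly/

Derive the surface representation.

/o/ harmonizes with /y/ ([-back]) → [ø]
/o/ harmonizes with /y/ ([-back]) → [ø]

[køfaføgly]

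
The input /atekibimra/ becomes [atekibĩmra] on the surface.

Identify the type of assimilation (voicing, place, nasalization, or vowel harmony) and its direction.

/i/→[ĩ].
Each target copies a feature from the following segment, so the direction is regressive.

nasalization, regressive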